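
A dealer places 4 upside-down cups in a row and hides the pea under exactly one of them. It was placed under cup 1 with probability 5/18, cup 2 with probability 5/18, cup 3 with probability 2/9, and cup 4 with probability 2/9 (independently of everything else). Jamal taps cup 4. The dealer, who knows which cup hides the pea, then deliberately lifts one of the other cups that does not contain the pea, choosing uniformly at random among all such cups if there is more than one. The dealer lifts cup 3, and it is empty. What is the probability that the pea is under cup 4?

Condition on the true location of the pea.
If it is under either of cups 1 and 2 (prior 5/18 each): the dealer has 2 equally likely choices, so probability 1/2; weight (5/18)·(1/2) = 5/36 each.
If it is under cup 3 (prior 2/9): the dealer opened cup 3, so this case is ruled out; weight (2/9)·0 = 0.
If it is under cup 4 (prior 2/9): the dealer has 3 equally likely choices, so probability 1/3; weight (2/9)·(1/3) = 2/27.
The weights sum to 19/54.
So P(the pea under cup 4 | the dealer opened cup 3) = (2/27) / (19/54) = 4/19.

4/19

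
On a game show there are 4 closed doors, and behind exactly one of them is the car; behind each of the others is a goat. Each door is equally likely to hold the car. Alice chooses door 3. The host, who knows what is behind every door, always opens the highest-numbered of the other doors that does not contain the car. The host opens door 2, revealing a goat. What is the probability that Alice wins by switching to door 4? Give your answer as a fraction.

Apply Bayes' rule, conditioning on where the car actually is.
If it is behind either of doors 1 and 3 (prior 1/4 each): the host would have opened door 4 instead, probability 0; weight (1/4)·0 = 0 each.
If it is behind door 2 (prior 1/4): the host opened door 2, so this case is ruled out; weight (1/4)·0 = 0.
If it is behind door 4 (prior 1/4): door 2 is the highest-numbered option available, probability 1; weight (1/4)·1 = 1/4.
The weights sum to 1/4.
So P(the car behind door 4 | the host opened door 2) = (1/4) / (1/4) = 1.

1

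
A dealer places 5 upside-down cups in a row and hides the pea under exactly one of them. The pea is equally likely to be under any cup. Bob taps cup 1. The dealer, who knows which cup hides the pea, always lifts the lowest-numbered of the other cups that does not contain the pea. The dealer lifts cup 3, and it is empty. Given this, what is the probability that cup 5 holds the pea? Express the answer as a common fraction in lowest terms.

Apply Bayes' rule, conditioning on where the pea actually is.
If it is under any of cups 1, 4, and 5 (prior 1/5 each): the dealer would have opened cup 2 instead, probability 0; weight (1/5)·0 = 0 each.
If it is under cup 2 (prior 1/5): cup 3 is the lowest-numbered option available, probability 1; weight (1/5)·1 = 1/5.
If it is under cup 3 (prior 1/5): the dealer opened cup 3, so this case is ruled out; weight (1/5)·0 = 0.
The weights sum to 1/5.
So P(the pea under cup 5 | the dealer opened cup 3) = 0 / (1/5) = 0.

0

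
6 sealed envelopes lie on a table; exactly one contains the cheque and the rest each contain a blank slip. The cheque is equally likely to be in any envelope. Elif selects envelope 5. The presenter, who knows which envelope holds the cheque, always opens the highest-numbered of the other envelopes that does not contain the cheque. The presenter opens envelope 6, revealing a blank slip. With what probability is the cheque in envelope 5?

1/5

Apply Bayes' rule, conditioning on where the cheque actually is.
If it is in any of envelopes 1, 2, 3, 4, and 5 (prior 1/6 each): envelope 6 is the highest-numbered option available, probability 1; weight (1/6)·1 = 1/6 each.
If it is in envelope 6 (prior 1/6): the presenter opened envelope 6, so this case is ruled out; weight (1/6)·0 = 0.
The weights sum to 5/6.
So P(the cheque in envelope 5 | the presenter opened envelope 6) = (1/6) / (5/6) = 1/5.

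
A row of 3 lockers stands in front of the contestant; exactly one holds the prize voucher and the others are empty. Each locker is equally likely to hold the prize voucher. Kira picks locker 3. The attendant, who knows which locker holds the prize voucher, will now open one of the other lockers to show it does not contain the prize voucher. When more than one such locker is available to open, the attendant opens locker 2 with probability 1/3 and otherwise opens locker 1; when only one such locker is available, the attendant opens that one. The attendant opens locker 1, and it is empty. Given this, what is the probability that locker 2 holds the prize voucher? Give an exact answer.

Consider each possible location of the prize voucher in turn.
If it is in locker 1 (prior 1/3): the attendant opened locker 1, so this case is ruled out; weight (1/3)·0 = 0.
If it is in locker 2 (prior 1/3): only locker 1 is available, probability 1; weight (1/3)·1 = 1/3.
If it is in locker 3 (prior 1/3): locker 2 is available but not opened, probability 2/3; weight (1/3)·(2/3) = 2/9.
The weights sum to 5/9.
So P(the prize voucher in locker 2 | the attendant opened locker 1) = (1/3) / (5/9) = 3/5.

3/5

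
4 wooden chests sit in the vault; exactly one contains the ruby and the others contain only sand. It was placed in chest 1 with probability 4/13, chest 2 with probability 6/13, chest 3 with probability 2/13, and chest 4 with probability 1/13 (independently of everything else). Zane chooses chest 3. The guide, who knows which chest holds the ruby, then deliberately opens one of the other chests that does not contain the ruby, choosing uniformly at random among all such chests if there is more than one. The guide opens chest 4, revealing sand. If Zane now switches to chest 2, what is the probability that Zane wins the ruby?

Apply Bayes' rule, conditioning on where the ruby actually is.
If it is in chest 1 (prior 4/13): the guide has 2 equally likely choices, so probability 1/2; weight (4/13)·(1/2) = 2/13.
If it is in chest 2 (prior 6/13): the guide has 2 equally likely choices, so probability 1/2; weight (6/13)·(1/2) = 3/13.
If it is in chest 3 (prior 2/13): the guide has 3 equally likely choices, so probability 1/3; weight (2/13)·(1/3) = 2/39.
If it is in chest 4 (prior 1/13): the guide opened chest 4, so this case is ruled out; weight (1/13)·0 = 0.
The weights sum to 17/39.
So P(the ruby in chest 2 | the guide opened chest 4) = (3/13) / (17/39) = 9/17.

9/17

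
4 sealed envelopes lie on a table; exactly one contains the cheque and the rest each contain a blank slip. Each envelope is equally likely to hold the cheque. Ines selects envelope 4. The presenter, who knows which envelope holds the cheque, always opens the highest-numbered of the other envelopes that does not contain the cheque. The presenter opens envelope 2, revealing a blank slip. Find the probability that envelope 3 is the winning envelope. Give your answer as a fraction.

Apply Bayes' rule, conditioning on where the cheque actually is.
If it is in either of envelopes 1 and 4 (prior 1/4 each): the presenter would have opened envelope 3 instead, probability 0; weight (1/4)·0 = 0 each.
If it is in envelope 2 (prior 1/4): the presenter opened envelope 2, so this case is ruled out; weight (1/4)·0 = 0.
If it is in envelope 3 (prior 1/4): envelope 2 is the highest-numbered option available, probability 1; weight (1/4)·1 = 1/4.
The weights sum to 1/4.
So P(the cheque in envelope 3 | the presenter opened envelope 2) = (1/4) / (1/4) = 1.

1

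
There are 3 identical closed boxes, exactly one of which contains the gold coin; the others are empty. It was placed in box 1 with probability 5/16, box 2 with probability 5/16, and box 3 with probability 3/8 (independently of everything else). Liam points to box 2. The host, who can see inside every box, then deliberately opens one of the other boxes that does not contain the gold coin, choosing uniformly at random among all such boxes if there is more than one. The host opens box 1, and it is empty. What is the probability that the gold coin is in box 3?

12/17

Consider each possible location of the gold coin in turn.
If it is in box 1 (prior 5/16): the host opened box 1, so this case is ruled out; weight (5/16)·0 = 0.
If it is in box 2 (prior 5/16): the host has 2 equally likely choices, so probability 1/2; weight (5/16)·(1/2) = 5/32.
If it is in box 3 (prior 3/8): the host has no choice, probability 1; weight (3/8)·1 = 3/8.
The weights sum to 17/32.
So P(the gold coin in box 3 | the host opened box 1) = (3/8) / (17/32) = 12/17.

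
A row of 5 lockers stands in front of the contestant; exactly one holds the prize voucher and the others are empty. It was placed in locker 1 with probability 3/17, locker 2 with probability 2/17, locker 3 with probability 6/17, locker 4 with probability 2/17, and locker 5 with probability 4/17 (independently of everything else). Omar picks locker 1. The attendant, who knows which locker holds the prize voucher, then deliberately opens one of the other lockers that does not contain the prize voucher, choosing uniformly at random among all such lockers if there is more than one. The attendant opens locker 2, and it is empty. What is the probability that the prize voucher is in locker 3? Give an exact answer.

8/19

Apply Bayes' rule, conditioning on where the prize voucher actually is.
If it is in locker 1 (prior 3/17): the attendant has 4 equally likely choices, so probability 1/4; weight (3/17)·(1/4) = 3/68.
If it is in locker 2 (prior 2/17): the attendant opened locker 2, so this case is ruled out; weight (2/17)·0 = 0.
If it is in locker 3 (prior 6/17): the attendant has 3 equally likely choices, so probability 1/3; weight (6/17)·(1/3) = 2/17.
If it is in locker 4 (prior 2/17): the attendant has 3 equally likely choices, so probability 1/3; weight (2/17)·(1/3) = 2/51.
If it is in locker 5 (prior 4/17): the attendant has 3 equally likely choices, so probability 1/3; weight (4/17)·(1/3) = 4/51.
The weights sum to 19/68.
So P(the prize voucher in locker 3 | the attendant opened locker 2) = (2/17) / (19/68) = 8/19.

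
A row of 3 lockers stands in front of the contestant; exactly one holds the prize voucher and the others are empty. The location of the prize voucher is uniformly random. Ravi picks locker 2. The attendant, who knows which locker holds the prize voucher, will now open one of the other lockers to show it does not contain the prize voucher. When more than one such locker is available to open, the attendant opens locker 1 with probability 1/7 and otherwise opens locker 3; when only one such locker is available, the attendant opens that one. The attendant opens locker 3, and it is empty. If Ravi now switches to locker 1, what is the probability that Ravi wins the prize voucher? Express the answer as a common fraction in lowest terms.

7/13

Condition on the true location of the prize voucher.
If it is in locker 1 (prior 1/3): only locker 3 is available, probability 1; weight (1/3)·1 = 1/3.
If it is in locker 2 (prior 1/3): locker 1 is available but not opened, probability 6/7; weight (1/3)·(6/7) = 2/7.
If it is in locker 3 (prior 1/3): the attendant opened locker 3, so this case is ruled out; weight (1/3)·0 = 0.
The weights sum to 13/21.
So P(the prize voucher in locker 1 | the attendant opened locker 3) = (1/3) / (13/21) = 7/13.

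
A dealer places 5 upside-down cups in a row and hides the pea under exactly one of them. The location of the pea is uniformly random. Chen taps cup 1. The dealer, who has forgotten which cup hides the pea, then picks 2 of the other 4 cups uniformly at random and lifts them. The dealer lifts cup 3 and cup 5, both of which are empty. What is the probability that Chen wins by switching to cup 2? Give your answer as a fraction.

Because the dealer chose which cups to lift without knowing where the pea is, the choice is independent of the prize location. Learning that none of the 2 opened cups holds the pea simply rules out those 2 locations and leaves the remaining 3 cups still equally likely by symmetry.
So P(the pea under cup 2) = 1/3.

1/3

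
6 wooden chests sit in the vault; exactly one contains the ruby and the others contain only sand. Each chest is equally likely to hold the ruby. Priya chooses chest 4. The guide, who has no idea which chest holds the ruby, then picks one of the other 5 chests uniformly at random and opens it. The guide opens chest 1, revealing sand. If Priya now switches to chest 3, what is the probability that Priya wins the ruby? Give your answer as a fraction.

1/5

Consider each possible location of the ruby in turn.
If it is in chest 1 (prior 1/6): the guide opened chest 1, so this case is ruled out; weight (1/6)·0 = 0.
If it is in any of chests 2, 3, 4, 5, and 6 (prior 1/6 each): the guide picks chest 1 with probability 1/5 regardless, and it is not the prize; weight (1/6)·(1/5) = 1/30 each.
The weights sum to 1/6.
So P(the ruby in chest 3 | the guide opened chest 1) = (1/30) / (1/6) = 1/5.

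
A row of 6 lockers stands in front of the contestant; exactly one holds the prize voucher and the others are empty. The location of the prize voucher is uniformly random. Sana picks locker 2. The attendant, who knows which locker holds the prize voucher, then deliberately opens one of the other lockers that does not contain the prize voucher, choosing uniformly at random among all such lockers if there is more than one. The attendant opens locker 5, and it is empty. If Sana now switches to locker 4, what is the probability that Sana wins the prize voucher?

Consider each possible location of the prize voucher in turn.
If it is in any of lockers 1, 3, 4, and 6 (prior 1/6 each): the attendant has 4 equally likely choices, so probability 1/4; weight (1/6)·(1/4) = 1/24 each.
If it is in locker 2 (prior 1/6): the attendant has 5 equally likely choices, so probability 1/5; weight (1/6)·(1/5) = 1/30.
If it is in locker 5 (prior 1/6): the attendant opened locker 5, so this case is ruled out; weight (1/6)·0 = 0.
The weights sum to 1/5.
So P(the prize voucher in locker 4 | the attendant opened locker 5) = (1/24) / (1/5) = 5/24.

5/24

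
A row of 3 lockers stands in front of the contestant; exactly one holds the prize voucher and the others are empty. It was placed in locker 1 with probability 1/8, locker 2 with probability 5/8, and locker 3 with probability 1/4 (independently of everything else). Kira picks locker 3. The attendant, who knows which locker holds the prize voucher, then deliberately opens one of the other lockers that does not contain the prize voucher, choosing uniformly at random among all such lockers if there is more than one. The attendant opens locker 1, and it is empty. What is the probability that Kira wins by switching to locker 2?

5/6

Apply Bayes' rule, conditioning on where the prize voucher actually is.
If it is in locker 1 (prior 1/8): the attendant opened locker 1, so this case is ruled out; weight (1/8)·0 = 0.
If it is in locker 2 (prior 5/8): the attendant has no choice, probability 1; weight (5/8)·1 = 5/8.
If it is in locker 3 (prior 1/4): the attendant has 2 equally likely choices, so probability 1/2; weight (1/4)·(1/2) = 1/8.
The weights sum to 3/4.
So P(the prize voucher in locker 2 | the attendant opened locker 1) = (5/8) / (3/4) = 5/6.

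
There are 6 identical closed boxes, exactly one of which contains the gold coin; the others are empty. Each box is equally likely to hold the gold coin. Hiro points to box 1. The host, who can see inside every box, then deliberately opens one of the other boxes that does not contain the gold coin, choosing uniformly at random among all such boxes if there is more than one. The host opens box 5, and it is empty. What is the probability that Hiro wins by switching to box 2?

Apply Bayes' rule, conditioning on where the gold coin actually is.
If it is in box 1 (prior 1/6): the host has 5 equally likely choices, so probability 1/5; weight (1/6)·(1/5) = 1/30.
If it is in any of boxes 2, 3, 4, and 6 (prior 1/6 each): the host has 4 equally likely choices, so probability 1/4; weight (1/6)·(1/4) = 1/24 each.
If it is in box 5 (prior 1/6): the host opened box 5, so this case is ruled out; weight (1/6)·0 = 0.
The weights sum to 1/5.
So P(the gold coin in box 2 | the host opened box 5) = (1/24) / (1/5) = 5/24.

5/24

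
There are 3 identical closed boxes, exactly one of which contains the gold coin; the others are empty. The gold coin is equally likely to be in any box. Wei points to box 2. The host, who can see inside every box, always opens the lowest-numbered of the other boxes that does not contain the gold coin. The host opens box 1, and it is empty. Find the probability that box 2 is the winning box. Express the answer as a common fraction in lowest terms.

Apply Bayes' rule, conditioning on where the gold coin actually is.
If it is in box 1 (prior 1/3): the host opened box 1, so this case is ruled out; weight (1/3)·0 = 0.
If it is in either of boxes 2 and 3 (prior 1/3 each): box 1 is the lowest-numbered option available, probability 1; weight (1/3)·1 = 1/3 each.
The weights sum to 2/3.
So P(the gold coin in box 2 | the host opened box 1) = (1/3) / (2/3) = 1/2.

1/2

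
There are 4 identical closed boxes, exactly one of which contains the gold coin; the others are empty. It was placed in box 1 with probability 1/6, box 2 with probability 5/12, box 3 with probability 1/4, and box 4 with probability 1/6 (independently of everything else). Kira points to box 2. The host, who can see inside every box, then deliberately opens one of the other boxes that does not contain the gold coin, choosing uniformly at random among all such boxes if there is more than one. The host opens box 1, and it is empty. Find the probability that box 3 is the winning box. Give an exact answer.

9/25

Consider each possible location of the gold coin in turn.
If it is in box 1 (prior 1/6): the host opened box 1, so this case is ruled out; weight (1/6)·0 = 0.
If it is in box 2 (prior 5/12): the host has 3 equally likely choices, so probability 1/3; weight (5/12)·(1/3) = 5/36.
If it is in box 3 (prior 1/4): the host has 2 equally likely choices, so probability 1/2; weight (1/4)·(1/2) = 1/8.
If it is in box 4 (prior 1/6): the host has 2 equally likely choices, so probability 1/2; weight (1/6)·(1/2) = 1/12.
The weights sum to 25/72.
So P(the gold coin in box 3 | the host opened box 1) = (1/8) / (25/72) = 9/25.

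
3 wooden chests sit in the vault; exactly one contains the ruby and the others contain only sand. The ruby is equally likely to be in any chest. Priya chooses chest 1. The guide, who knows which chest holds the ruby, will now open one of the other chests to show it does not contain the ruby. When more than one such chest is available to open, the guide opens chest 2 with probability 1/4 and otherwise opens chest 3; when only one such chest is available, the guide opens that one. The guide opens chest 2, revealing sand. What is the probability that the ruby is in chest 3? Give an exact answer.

Consider each possible location of the ruby in turn.
If it is in chest 1 (prior 1/3): chest 2 is available, opened with probability 1/4; weight (1/3)·(1/4) = 1/12.
If it is in chest 2 (prior 1/3): the guide opened chest 2, so this case is ruled out; weight (1/3)·0 = 0.
If it is in chest 3 (prior 1/3): only chest 2 is available, probability 1; weight (1/3)·1 = 1/3.
The weights sum to 5/12.
So P(the ruby in chest 3 | the guide opened chest 2) = (1/3) / (5/12) = 4/5.

4/5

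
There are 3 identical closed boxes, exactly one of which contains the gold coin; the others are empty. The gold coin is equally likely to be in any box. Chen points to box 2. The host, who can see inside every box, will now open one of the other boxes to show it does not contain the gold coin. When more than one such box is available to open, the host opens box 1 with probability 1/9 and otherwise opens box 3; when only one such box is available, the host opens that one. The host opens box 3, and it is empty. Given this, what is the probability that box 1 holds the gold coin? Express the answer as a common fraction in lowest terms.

Condition on the true location of the gold coin.
If it is in box 1 (prior 1/3): only box 3 is available, probability 1; weight (1/3)·1 = 1/3.
If it is in box 2 (prior 1/3): box 1 is available but not opened, probability 8/9; weight (1/3)·(8/9) = 8/27.
If it is in box 3 (prior 1/3): the host opened box 3, so this case is ruled out; weight (1/3)·0 = 0.
The weights sum to 17/27.
So P(the gold coin in box 1 | the host opened box 3) = (1/3) / (17/27) = 9/17.

9/17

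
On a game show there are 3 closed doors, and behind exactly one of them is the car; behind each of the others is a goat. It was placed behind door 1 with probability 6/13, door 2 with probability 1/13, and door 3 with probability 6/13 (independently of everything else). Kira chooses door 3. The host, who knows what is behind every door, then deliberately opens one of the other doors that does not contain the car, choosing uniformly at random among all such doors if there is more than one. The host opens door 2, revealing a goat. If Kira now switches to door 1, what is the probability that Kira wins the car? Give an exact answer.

Consider each possible location of the car in turn.
If it is behind door 1 (prior 6/13): the host has no choice, probability 1; weight (6/13)·1 = 6/13.
If it is behind door 2 (prior 1/13): the host opened door 2, so this case is ruled out; weight (1/13)·0 = 0.
If it is behind door 3 (prior 6/13): the host has 2 equally likely choices, so probability 1/2; weight (6/13)·(1/2) = 3/13.
The weights sum to 9/13.
So P(the car behind door 1 | the host opened door 2) = (6/13) / (9/13) = 2/3.

2/3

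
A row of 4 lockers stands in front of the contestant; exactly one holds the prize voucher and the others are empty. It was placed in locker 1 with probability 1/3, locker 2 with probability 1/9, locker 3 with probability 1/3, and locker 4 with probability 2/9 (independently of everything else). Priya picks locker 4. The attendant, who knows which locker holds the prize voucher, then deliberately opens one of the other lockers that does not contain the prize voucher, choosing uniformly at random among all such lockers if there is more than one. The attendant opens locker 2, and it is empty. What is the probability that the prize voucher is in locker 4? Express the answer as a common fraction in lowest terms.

2/11

Apply Bayes' rule, conditioning on where the prize voucher actually is.
If it is in either of lockers 1 and 3 (prior 1/3 each): the attendant has 2 equally likely choices, so probability 1/2; weight (1/3)·(1/2) = 1/6 each.
If it is in locker 2 (prior 1/9): the attendant opened locker 2, so this case is ruled out; weight (1/9)·0 = 0.
If it is in locker 4 (prior 2/9): the attendant has 3 equally likely choices, so probability 1/3; weight (2/9)·(1/3) = 2/27.
The weights sum to 11/27.
So P(the prize voucher in locker 4 | the attendant opened locker 2) = (2/27) / (11/27) = 2/11.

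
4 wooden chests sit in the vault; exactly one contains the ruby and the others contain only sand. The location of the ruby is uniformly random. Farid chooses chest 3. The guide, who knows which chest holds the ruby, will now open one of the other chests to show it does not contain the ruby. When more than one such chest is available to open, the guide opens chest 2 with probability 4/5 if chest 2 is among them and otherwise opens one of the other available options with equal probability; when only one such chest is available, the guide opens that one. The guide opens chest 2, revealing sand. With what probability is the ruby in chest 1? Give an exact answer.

Consider each possible location of the ruby in turn.
If it is in any of chests 1, 3, and 4 (prior 1/4 each): chest 2 is available, opened with probability 4/5; weight (1/4)·(4/5) = 1/5 each.
If it is in chest 2 (prior 1/4): the guide opened chest 2, so this case is ruled out; weight (1/4)·0 = 0.
The weights sum to 3/5.
So P(the ruby in chest 1 | the guide opened chest 2) = (1/5) / (3/5) = 1/3.

1/3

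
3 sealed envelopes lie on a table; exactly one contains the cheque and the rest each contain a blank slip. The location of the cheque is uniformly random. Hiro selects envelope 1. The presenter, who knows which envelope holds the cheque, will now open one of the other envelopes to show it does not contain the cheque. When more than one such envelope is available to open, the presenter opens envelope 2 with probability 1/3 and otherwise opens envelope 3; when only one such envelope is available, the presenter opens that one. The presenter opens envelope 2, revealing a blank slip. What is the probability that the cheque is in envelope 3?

Consider each possible location of the cheque in turn.
If it is in envelope 1 (prior 1/3): envelope 2 is available, opened with probability 1/3; weight (1/3)·(1/3) = 1/9.
If it is in envelope 2 (prior 1/3): the presenter opened envelope 2, so this case is ruled out; weight (1/3)·0 = 0.
If it is in envelope 3 (prior 1/3): only envelope 2 is available, probability 1; weight (1/3)·1 = 1/3.
The weights sum to 4/9.
So P(the cheque in envelope 3 | the presenter opened envelope 2) = (1/3) / (4/9) = 3/4.

3/4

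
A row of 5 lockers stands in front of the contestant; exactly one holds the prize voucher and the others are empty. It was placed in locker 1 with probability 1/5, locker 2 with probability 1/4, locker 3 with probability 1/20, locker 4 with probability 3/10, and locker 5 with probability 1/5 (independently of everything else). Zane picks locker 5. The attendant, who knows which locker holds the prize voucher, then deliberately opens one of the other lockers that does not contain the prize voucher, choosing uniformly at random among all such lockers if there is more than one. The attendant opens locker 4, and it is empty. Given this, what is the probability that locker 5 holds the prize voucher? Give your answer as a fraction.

Condition on the true location of the prize voucher.
If it is in locker 1 (prior 1/5): the attendant has 3 equally likely choices, so probability 1/3; weight (1/5)·(1/3) = 1/15.
If it is in locker 2 (prior 1/4): the attendant has 3 equally likely choices, so probability 1/3; weight (1/4)·(1/3) = 1/12.
If it is in locker 3 (prior 1/20): the attendant has 3 equally likely choices, so probability 1/3; weight (1/20)·(1/3) = 1/60.
If it is in locker 4 (prior 3/10): the attendant opened locker 4, so this case is ruled out; weight (3/10)·0 = 0.
If it is in locker 5 (prior 1/5): the attendant has 4 equally likely choices, so probability 1/4; weight (1/5)·(1/4) = 1/20.
The weights sum to 13/60.
So P(the prize voucher in locker 5 | the attendant opened locker 4) = (1/20) / (13/60) = 3/13.

3/13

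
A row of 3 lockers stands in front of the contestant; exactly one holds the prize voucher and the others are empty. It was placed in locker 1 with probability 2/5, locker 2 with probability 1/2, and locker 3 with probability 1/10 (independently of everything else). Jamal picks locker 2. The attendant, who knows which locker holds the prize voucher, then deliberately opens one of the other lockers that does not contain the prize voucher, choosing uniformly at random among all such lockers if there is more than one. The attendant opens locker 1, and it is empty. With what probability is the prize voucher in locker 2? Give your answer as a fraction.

5/7

Apply Bayes' rule, conditioning on where the prize voucher actually is.
If it is in locker 1 (prior 2/5): the attendant opened locker 1, so this case is ruled out; weight (2/5)·0 = 0.
If it is in locker 2 (prior 1/2): the attendant has 2 equally likely choices, so probability 1/2; weight (1/2)·(1/2) = 1/4.
If it is in locker 3 (prior 1/10): the attendant has no choice, probability 1; weight (1/10)·1 = 1/10.
The weights sum to 7/20.
So P(the prize voucher in locker 2 | the attendant opened locker 1) = (1/4) / (7/20) = 5/7.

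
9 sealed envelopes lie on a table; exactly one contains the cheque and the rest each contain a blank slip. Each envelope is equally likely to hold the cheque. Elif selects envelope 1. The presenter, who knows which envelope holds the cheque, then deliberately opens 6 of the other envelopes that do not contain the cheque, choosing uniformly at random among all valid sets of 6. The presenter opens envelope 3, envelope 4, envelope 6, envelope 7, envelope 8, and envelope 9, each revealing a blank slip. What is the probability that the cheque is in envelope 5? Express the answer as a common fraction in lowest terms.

4/9

Apply Bayes' rule, conditioning on where the cheque actually is.
If it is in envelope 1 (prior 1/9): the presenter has 28 equally likely choices, so probability 1/28; weight (1/9)·(1/28) = 1/252.
If it is in either of envelopes 2 and 5 (prior 1/9 each): the presenter has 7 equally likely choices, so probability 1/7; weight (1/9)·(1/7) = 1/63 each.
If it is in any of envelopes 3, 4, 6, 7, 8, and 9 (prior 1/9 each): that envelope was opened and seen not to hold the prize — ruled out; weight (1/9)·0 = 0 each.
The weights sum to 1/28.
So P(the cheque in envelope 5 | the presenter opened envelope 3, envelope 4, envelope 6, envelope 7, envelope 8, and envelope 9) = (1/63) / (1/28) = 4/9.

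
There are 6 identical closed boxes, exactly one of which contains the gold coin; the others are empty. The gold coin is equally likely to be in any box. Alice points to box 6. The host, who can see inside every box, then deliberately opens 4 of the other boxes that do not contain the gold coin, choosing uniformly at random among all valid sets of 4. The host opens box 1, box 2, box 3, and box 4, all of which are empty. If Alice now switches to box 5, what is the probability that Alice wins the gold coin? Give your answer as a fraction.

Consider each possible location of the gold coin in turn.
If it is in any of boxes 1, 2, 3, and 4 (prior 1/6 each): that box was opened and seen not to hold the prize — ruled out; weight (1/6)·0 = 0 each.
If it is in box 5 (prior 1/6): the host has no choice, probability 1; weight (1/6)·1 = 1/6.
If it is in box 6 (prior 1/6): the host has 5 equally likely choices, so probability 1/5; weight (1/6)·(1/5) = 1/30.
The weights sum to 1/5.
So P(the gold coin in box 5 | the host opened box 1, box 2, box 3, and box 4) = (1/6) / (1/5) = 5/6.

5/6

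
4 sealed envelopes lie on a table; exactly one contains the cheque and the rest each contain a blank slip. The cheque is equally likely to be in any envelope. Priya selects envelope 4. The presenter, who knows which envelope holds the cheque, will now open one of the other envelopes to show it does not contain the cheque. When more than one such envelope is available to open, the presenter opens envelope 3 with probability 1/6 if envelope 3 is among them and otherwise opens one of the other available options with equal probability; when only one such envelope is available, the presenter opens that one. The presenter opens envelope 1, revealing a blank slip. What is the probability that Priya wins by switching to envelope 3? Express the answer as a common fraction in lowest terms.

Condition on the true location of the cheque.
If it is in envelope 1 (prior 1/4): the presenter opened envelope 1, so this case is ruled out; weight (1/4)·0 = 0.
If it is in envelope 2 (prior 1/4): envelope 3 is available but not opened, probability 5/6; weight (1/4)·(5/6) = 5/24.
If it is in envelope 3 (prior 1/4): envelope 3 holds the prize so is unavailable; the presenter chooses uniformly among the 2 others, probability 1/2; weight (1/4)·(1/2) = 1/8.
If it is in envelope 4 (prior 1/4): envelope 3 is available but not opened; envelope 1 gets probability (1 − 1/6)/2 = 5/12; weight (1/4)·(5/12) = 5/48.
The weights sum to 7/16.
So P(the cheque in envelope 3 | the presenter opened envelope 1) = (1/8) / (7/16) = 2/7.

2/7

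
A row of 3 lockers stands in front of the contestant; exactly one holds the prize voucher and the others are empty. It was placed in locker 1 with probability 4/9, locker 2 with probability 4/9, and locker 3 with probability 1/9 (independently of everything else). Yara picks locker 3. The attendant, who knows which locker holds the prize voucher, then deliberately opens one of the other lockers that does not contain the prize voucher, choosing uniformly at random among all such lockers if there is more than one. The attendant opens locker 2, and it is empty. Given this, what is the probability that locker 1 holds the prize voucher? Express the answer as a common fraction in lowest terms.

8/9

Condition on the true location of the prize voucher.
If it is in locker 1 (prior 4/9): the attendant has no choice, probability 1; weight (4/9)·1 = 4/9.
If it is in locker 2 (prior 4/9): the attendant opened locker 2, so this case is ruled out; weight (4/9)·0 = 0.
If it is in locker 3 (prior 1/9): the attendant has 2 equally likely choices, so probability 1/2; weight (1/9)·(1/2) = 1/18.
The weights sum to 1/2.
So P(the prize voucher in locker 1 | the attendant opened locker 2) = (4/9) / (1/2) = 8/9.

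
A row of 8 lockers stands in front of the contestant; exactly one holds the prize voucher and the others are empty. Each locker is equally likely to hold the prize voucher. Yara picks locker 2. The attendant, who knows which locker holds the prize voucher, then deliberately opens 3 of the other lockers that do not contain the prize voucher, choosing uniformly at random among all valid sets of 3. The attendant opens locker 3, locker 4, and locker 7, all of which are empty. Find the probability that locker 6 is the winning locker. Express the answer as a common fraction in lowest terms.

Apply Bayes' rule, conditioning on where the prize voucher actually is.
If it is in any of lockers 1, 5, 6, and 8 (prior 1/8 each): the attendant has 20 equally likely choices, so probability 1/20; weight (1/8)·(1/20) = 1/160 each.
If it is in locker 2 (prior 1/8): the attendant has 35 equally likely choices, so probability 1/35; weight (1/8)·(1/35) = 1/280.
If it is in any of lockers 3, 4, and 7 (prior 1/8 each): that locker was opened and seen not to hold the prize — ruled out; weight (1/8)·0 = 0 each.
The weights sum to 1/35.
So P(the prize voucher in locker 6 | the attendant opened locker 3, locker 4, and locker 7) = (1/160) / (1/35) = 7/32.

7/32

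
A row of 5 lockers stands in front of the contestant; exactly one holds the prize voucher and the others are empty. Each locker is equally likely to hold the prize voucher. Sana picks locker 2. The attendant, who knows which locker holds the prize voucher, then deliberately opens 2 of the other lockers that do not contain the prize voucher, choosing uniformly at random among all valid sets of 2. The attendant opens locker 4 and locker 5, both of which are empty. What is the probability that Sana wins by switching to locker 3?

Condition on the true location of the prize voucher.
If it is in either of lockers 1 and 3 (prior 1/5 each): the attendant has 3 equally likely choices, so probability 1/3; weight (1/5)·(1/3) = 1/15 each.
If it is in locker 2 (prior 1/5): the attendant has 6 equally likely choices, so probability 1/6; weight (1/5)·(1/6) = 1/30.
If it is in either of lockers 4 and 5 (prior 1/5 each): that locker was opened and seen not to hold the prize — ruled out; weight (1/5)·0 = 0 each.
The weights sum to 1/6.
So P(the prize voucher in locker 3 | the attendant opened locker 4 and locker 5) = (1/15) / (1/6) = 2/5.

2/5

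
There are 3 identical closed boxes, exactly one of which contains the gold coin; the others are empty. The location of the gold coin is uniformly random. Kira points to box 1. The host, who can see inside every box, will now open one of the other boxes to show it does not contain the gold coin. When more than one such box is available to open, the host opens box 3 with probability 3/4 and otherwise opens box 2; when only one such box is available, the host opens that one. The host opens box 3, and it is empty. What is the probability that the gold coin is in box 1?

3/7

Apply Bayes' rule, conditioning on where the gold coin actually is.
If it is in box 1 (prior 1/3): box 3 is available, opened with probability 3/4; weight (1/3)·(3/4) = 1/4.
If it is in box 2 (prior 1/3): only box 3 is available, probability 1; weight (1/3)·1 = 1/3.
If it is in box 3 (prior 1/3): the host opened box 3, so this case is ruled out; weight (1/3)·0 = 0.
The weights sum to 7/12.
So P(the gold coin in box 1 | the host opened box 3) = (1/4) / (7/12) = 3/7.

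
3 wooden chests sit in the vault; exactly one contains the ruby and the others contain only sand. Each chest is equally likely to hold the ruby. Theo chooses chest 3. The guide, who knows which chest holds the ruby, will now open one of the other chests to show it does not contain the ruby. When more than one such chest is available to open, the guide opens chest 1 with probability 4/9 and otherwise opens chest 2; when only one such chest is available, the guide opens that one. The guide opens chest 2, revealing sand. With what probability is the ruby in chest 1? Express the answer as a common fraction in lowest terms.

Consider each possible location of the ruby in turn.
If it is in chest 1 (prior 1/3): only chest 2 is available, probability 1; weight (1/3)·1 = 1/3.
If it is in chest 2 (prior 1/3): the guide opened chest 2, so this case is ruled out; weight (1/3)·0 = 0.
If it is in chest 3 (prior 1/3): chest 1 is available but not opened, probability 5/9; weight (1/3)·(5/9) = 5/27.
The weights sum to 14/27.
So P(the ruby in chest 1 | the guide opened chest 2) = (1/3) / (14/27) = 9/14.

9/14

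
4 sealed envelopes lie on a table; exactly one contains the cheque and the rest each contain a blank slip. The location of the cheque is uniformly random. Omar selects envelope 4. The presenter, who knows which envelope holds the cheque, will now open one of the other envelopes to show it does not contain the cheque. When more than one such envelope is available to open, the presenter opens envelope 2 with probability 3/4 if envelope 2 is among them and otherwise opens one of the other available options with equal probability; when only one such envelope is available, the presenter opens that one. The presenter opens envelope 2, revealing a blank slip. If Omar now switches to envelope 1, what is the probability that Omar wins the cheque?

1/3

Consider each possible location of the cheque in turn.
If it is in any of envelopes 1, 3, and 4 (prior 1/4 each): envelope 2 is available, opened with probability 3/4; weight (1/4)·(3/4) = 3/16 each.
If it is in envelope 2 (prior 1/4): the presenter opened envelope 2, so this case is ruled out; weight (1/4)·0 = 0.
The weights sum to 9/16.
So P(the cheque in envelope 1 | the presenter opened envelope 2) = (3/16) / (9/16) = 1/3.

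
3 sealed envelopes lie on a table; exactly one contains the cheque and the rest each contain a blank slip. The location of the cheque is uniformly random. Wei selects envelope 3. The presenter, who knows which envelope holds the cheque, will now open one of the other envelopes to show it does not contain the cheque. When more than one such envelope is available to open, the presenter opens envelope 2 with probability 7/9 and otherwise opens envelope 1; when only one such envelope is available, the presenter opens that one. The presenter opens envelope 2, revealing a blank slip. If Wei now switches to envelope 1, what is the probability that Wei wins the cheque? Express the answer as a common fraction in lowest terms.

Consider each possible location of the cheque in turn.
If it is in envelope 1 (prior 1/3): only envelope 2 is available, probability 1; weight (1/3)·1 = 1/3.
If it is in envelope 2 (prior 1/3): the presenter opened envelope 2, so this case is ruled out; weight (1/3)·0 = 0.
If it is in envelope 3 (prior 1/3): envelope 2 is available, opened with probability 7/9; weight (1/3)·(7/9) = 7/27.
The weights sum to 16/27.
So P(the cheque in envelope 1 | the presenter opened envelope 2) = (1/3) / (16/27) = 9/16.

9/16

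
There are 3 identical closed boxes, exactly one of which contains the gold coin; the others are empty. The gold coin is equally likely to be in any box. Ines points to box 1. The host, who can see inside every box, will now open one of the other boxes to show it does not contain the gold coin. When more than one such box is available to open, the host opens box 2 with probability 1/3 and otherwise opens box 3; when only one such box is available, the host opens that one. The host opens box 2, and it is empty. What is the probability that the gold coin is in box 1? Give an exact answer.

Condition on the true location of the gold coin.
If it is in box 1 (prior 1/3): box 2 is available, opened with probability 1/3; weight (1/3)·(1/3) = 1/9.
If it is in box 2 (prior 1/3): the host opened box 2, so this case is ruled out; weight (1/3)·0 = 0.
If it is in box 3 (prior 1/3): only box 2 is available, probability 1; weight (1/3)·1 = 1/3.
The weights sum to 4/9.
So P(the gold coin in box 1 | the host opened box 2) = (1/9) / (4/9) = 1/4.

1/4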